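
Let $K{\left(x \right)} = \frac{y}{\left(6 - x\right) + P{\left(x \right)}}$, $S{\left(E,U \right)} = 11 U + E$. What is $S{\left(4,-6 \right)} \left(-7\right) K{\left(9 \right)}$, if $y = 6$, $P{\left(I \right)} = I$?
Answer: $434$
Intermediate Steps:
$S{\left(E,U \right)} = E + 11 U$
$K{\left(x \right)} = 1$ ($K{\left(x \right)} = \frac{1}{\left(6 - x\right) + x} 6 = \frac{1}{6} \cdot 6 = 1$)
$S{\left(4,-6 \right)} \left(-7\right) K{\left(9 \right)} = \left(4 + 11 \left(-6\right)\right) \left(-7\right) 1 = \left(4 - 66\right) \left(-7\right) 1 = \left(-62\right) \left(-7\right) 1 = 434 \cdot 1 = 434$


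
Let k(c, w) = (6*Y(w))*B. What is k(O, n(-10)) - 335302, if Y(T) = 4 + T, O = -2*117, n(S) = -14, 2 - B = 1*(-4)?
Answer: -335662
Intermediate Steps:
B = 6 (B = 2 - (-4) = 2 - 1*(-4) = 2 + 4 = 6)
O = -234
k(c, w) = 144 + 36*w (k(c, w) = (6*(4 + w))*6 = (24 + 6*w)*6 = 144 + 36*w)
k(O, n(-10)) - 335302 = (144 + 36*(-14)) - 335302 = (144 - 504) - 335302 = -360 - 335302 = -335662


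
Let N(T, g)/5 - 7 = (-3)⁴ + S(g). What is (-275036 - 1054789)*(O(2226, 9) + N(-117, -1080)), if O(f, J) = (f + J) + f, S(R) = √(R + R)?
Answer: -6517472325 - 79789500*I*√15 ≈ -6.5175e+9 - 3.0902e+8*I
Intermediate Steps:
S(R) = √2*√R (S(R) = √(2*R) = √2*√R)
N(T, g) = 440 + 5*√2*√g (N(T, g) = 35 + 5*((-3)⁴ + √2*√g) = 35 + 5*(81 + √2*√g) = 35 + (405 + 5*√2*√g) = 440 + 5*√2*√g)
O(f, J) = J + 2*f (O(f, J) = (J + f) + f = J + 2*f)
(-275036 - 1054789)*(O(2226, 9) + N(-117, -1080)) = (-275036 - 1054789)*((9 + 2*2226) + (440 + 5*√2*√(-1080))) = -1329825*((9 + 4452) + (440 + 5*√2*(6*I*√30))) = -1329825*(4461 + (440 + 60*I*√15)) = -1329825*(4901 + 60*I*√15) = -6517472325 - 79789500*I*√15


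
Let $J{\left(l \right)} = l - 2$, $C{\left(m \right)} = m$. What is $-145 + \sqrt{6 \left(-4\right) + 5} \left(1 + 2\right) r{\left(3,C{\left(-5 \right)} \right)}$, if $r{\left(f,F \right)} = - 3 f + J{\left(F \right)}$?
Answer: $-145 - 48 i \sqrt{19} \approx -145.0 - 209.23 i$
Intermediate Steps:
$J{\left(l \right)} = -2 + l$
$r{\left(f,F \right)} = -2 + F - 3 f$ ($r{\left(f,F \right)} = - 3 f + \left(-2 + F\right) = -2 + F - 3 f$)
$-145 + \sqrt{6 \left(-4\right) + 5} \left(1 + 2\right) r{\left(3,C{\left(-5 \right)} \right)} = -145 + \sqrt{6 \left(-4\right) + 5} \left(1 + 2\right) \left(-2 - 5 - 9\right) = -145 + \sqrt{-24 + 5} \cdot 3 \left(-2 - 5 - 9\right) = -145 + \sqrt{-19} \cdot 3 \left(-16\right) = -145 + i \sqrt{19} \cdot 3 \left(-16\right) = -145 + 3 i \sqrt{19} \left(-16\right) = -145 - 48 i \sqrt{19}$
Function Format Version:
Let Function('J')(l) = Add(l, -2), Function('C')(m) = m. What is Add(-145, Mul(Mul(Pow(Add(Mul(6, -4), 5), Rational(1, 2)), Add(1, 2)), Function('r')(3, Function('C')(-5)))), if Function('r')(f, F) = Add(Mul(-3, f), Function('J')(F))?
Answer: Add(-145, Mul(-48, I, Pow(19, Rational(1, 2)))) ≈ Add(-145.00, Mul(-209.23, I))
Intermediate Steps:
Function('J')(l) = Add(-2, l)
Function('r')(f, F) = Add(-2, F, Mul(-3, f)) (Function('r')(f, F) = Add(Mul(-3, f), Add(-2, F)) = Add(-2, F, Mul(-3, f)))
Add(-145, Mul(Mul(Pow(Add(Mul(6, -4), 5), Rational(1, 2)), Add(1, 2)), Function('r')(3, Function('C')(-5)))) = Add(-145, Mul(Mul(Pow(Add(Mul(6, -4), 5), Rational(1, 2)), Add(1, 2)), Add(-2, -5, Mul(-3, 3)))) = Add(-145, Mul(Mul(Pow(Add(-24, 5), Rational(1, 2)), 3), Add(-2, -5, -9))) = Add(-145, Mul(Mul(Pow(-19, Rational(1, 2)), 3), -16)) = Add(-145, Mul(Mul(Mul(I, Pow(19, Rational(1, 2))), 3), -16)) = Add(-145, Mul(Mul(3, I, Pow(19, Rational(1, 2))), -16)) = Add(-145, Mul(-48, I, Pow(19, Rational(1, 2))))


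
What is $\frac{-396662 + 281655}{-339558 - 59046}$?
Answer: $\frac{115007}{398604} \approx 0.28852$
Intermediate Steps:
$\frac{-396662 + 281655}{-339558 - 59046} = - \frac{115007}{-398604} = \left(-115007\right) \left(- \frac{1}{398604}\right) = \frac{115007}{398604}$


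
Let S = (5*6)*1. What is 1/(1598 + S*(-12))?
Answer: 1/1238 ≈ 0.00080775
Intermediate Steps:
S = 30 (S = 30*1 = 30)
1/(1598 + S*(-12)) = 1/(1598 + 30*(-12)) = 1/(1598 - 360) = 1/1238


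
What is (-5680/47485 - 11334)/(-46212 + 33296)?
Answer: 53820067/61331626 ≈ 0.87753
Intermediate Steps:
(-5680/47485 - 11334)/(-46212 + 33296) = (-5680*1/47485 - 11334)/(-12916) = (-1136/9497 - 11334)*(-1/12916) = -107640134/9497*(-1/12916) = 53820067/61331626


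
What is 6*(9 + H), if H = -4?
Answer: 30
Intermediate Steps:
6*(9 + H) = 6*(9 - 4) = 6*5 = 30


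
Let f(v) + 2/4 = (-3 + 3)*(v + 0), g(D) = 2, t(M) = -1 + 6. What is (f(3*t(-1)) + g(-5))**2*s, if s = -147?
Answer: -1323/4 ≈ -330.75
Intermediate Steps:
t(M) = 5
f(v) = -1/2 (f(v) = -1/2 + (-3 + 3)*(v + 0) = -1/2 + 0*v = -1/2 + 0 = -1/2)
(f(3*t(-1)) + g(-5))**2*s = (-1/2 + 2)**2*(-147) = (3/2)**2*(-147) = (9/4)*(-147) = -1323/4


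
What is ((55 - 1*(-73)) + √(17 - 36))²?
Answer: (128 + I*√19)² ≈ 16365.0 + 1115.9*I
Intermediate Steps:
((55 - 1*(-73)) + √(17 - 36))² = ((55 + 73) + √(-19))² = (128 + I*√19)²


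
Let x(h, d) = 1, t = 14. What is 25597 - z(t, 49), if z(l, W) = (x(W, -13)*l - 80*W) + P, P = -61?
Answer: 29564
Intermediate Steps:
z(l, W) = -61 + l - 80*W (z(l, W) = (1*l - 80*W) - 61 = (l - 80*W) - 61 = -61 + l - 80*W)
25597 - z(t, 49) = 25597 - (-61 + 14 - 80*49) = 25597 - (-61 + 14 - 3920) = 25597 - 1*(-3967) = 25597 + 3967 = 29564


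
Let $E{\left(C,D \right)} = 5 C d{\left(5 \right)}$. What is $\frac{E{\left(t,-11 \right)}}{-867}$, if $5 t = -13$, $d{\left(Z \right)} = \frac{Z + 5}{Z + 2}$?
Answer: $\frac{130}{6069} \approx 0.02142$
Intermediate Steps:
$d{\left(Z \right)} = \frac{5 + Z}{2 + Z}$
$t = - \frac{13}{5}$ ($t = \frac{1}{5} \left(-13\right) = - \frac{13}{5} \approx -2.6$)
$E{\left(C,D \right)} = \frac{50 C}{7}$ ($E{\left(C,D \right)} = 5 C \frac{5 + 5}{2 + 5} = 5 C \frac{1}{7} \cdot 10 = 5 C \frac{10}{7} = \frac{50 C}{7}$)
$\frac{E{\left(t,-11 \right)}}{-867} = \frac{\frac{50}{7} \left(- \frac{13}{5}\right)}{-867} = \left(- \frac{130}{7}\right) \left(- \frac{1}{867}\right) = \frac{130}{6069}$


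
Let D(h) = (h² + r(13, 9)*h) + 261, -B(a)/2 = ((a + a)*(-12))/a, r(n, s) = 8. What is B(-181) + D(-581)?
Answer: 333222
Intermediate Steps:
B(a) = 48 (B(a) = -2*(a + a)*(-12)/a = -2*(2*a)*(-12)/a = -2*(-24*a)/a = -2*(-24) = 48)
D(h) = 261 + h² + 8*h (D(h) = (h² + 8*h) + 261 = 261 + h² + 8*h)
B(-181) + D(-581) = 48 + (261 + (-581)² + 8*(-581)) = 48 + (261 + 337561 - 4648) = 48 + 333174 = 333222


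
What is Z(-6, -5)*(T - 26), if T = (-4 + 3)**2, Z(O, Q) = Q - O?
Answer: -25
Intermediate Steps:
T = 1 (T = (-1)**2 = 1)
Z(-6, -5)*(T - 26) = (-5 - 1*(-6))*(1 - 26) = (-5 + 6)*(-25) = 1*(-25) = -25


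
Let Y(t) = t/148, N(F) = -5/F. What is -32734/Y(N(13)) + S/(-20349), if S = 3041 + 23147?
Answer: 1281584284444/101745 ≈ 1.2596e+7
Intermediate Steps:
S = 26188
Y(t) = t/148 (Y(t) = t*(1/148) = t/148)
-32734/Y(N(13)) + S/(-20349) = -32734/((-5/13)/148) + 26188/(-20349) = -32734/((-5*1/13)/148) + 26188*(-1/20349) = -32734/((1/148)*(-5/13)) - 26188/20349 = -32734/(-5/1924) - 26188/20349 = -32734*(-1924/5) - 26188/20349 = 62980216/5 - 26188/20349 = 1281584284444/101745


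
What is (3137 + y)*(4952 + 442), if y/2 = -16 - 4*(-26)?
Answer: 17870322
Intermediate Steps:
y = 176 (y = 2*(-16 - 4*(-26)) = 2*(-16 + 104) = 2*88 = 176)
(3137 + y)*(4952 + 442) = (3137 + 176)*(4952 + 442) = 3313*5394 = 17870322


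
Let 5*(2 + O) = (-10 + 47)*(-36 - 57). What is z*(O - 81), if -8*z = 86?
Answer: 41452/5 ≈ 8290.4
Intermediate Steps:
O = -3451/5 (O = -2 + ((-10 + 47)*(-36 - 57))/5 = -2 + (37*(-93))/5 = -2 + (1/5)*(-3441) = -2 - 3441/5 = -3451/5 ≈ -690.20)
z = -43/4 (z = -1/8*86 = -43/4 ≈ -10.750)
z*(O - 81) = -43*(-3451/5 - 81)/4 = -43/4*(-3856/5) = 41452/5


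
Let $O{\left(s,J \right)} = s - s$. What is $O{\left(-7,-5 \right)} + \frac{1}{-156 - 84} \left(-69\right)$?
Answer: $\frac{23}{80} \approx 0.2875$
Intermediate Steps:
$O{\left(s,J \right)} = 0$
$O{\left(-7,-5 \right)} + \frac{1}{-156 - 84} \left(-69\right) = 0 + \frac{1}{-156 - 84} \left(-69\right) = 0 + \frac{1}{-240} \left(-69\right) = 0 - - \frac{23}{80} = 0 + \frac{23}{80} = \frac{23}{80}$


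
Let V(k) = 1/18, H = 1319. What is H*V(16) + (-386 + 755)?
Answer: 7961/18 ≈ 442.28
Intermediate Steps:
V(k) = 1/18
H*V(16) + (-386 + 755) = 1319*(1/18) + (-386 + 755) = 1319/18 + 369 = 7961/18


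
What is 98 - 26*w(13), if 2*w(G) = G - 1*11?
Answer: 72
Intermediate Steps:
w(G) = -11/2 + G/2 (w(G) = (G - 1*11)/2 = (G - 11)/2 = (-11 + G)/2 = -11/2 + G/2)
98 - 26*w(13) = 98 - 26*(-11/2 + (½)*13) = 98 - 26*(-11/2 + 13/2) = 98 - 26*1 = 98 - 26 = 72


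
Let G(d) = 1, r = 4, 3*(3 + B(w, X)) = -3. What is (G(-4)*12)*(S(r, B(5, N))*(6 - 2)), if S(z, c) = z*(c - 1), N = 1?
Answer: -960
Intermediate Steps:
B(w, X) = -4 (B(w, X) = -3 + (⅓)*(-3) = -3 - 1 = -4)
S(z, c) = z*(-1 + c)
(G(-4)*12)*(S(r, B(5, N))*(6 - 2)) = (1*12)*((4*(-1 - 4))*(6 - 2)) = 12*((4*(-5))*4) = 12*(-20*4) = 12*(-80) = -960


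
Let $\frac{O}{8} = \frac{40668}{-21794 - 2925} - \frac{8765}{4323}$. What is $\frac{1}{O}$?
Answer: $- \frac{106860237}{3139758392} \approx -0.034035$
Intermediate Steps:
$O = - \frac{3139758392}{106860237}$ ($O = 8 \left(\frac{40668}{-21794 - 2925} - \frac{8765}{4323}\right) = 8 \left(\frac{40668}{-24719} - \frac{8765}{4323}\right) = 8 \left(40668 \left(- \frac{1}{24719}\right) - \frac{8765}{4323}\right) = 8 \left(- \frac{40668}{24719} - \frac{8765}{4323}\right) = 8 \left(- \frac{392469799}{106860237}\right) = - \frac{3139758392}{106860237} \approx -29.382$)
$\frac{1}{O} = \frac{1}{- \frac{3139758392}{106860237}} = - \frac{106860237}{3139758392}$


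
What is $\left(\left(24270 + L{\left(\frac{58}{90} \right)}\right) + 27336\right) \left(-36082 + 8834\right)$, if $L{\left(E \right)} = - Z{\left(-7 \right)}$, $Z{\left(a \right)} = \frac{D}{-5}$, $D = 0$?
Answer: $-1406160288$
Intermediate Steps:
$Z{\left(a \right)} = 0$ ($Z{\left(a \right)} = \frac{0}{-5} = 0 \left(- \frac{1}{5}\right) = 0$)
$L{\left(E \right)} = 0$ ($L{\left(E \right)} = \left(-1\right) 0 = 0$)
$\left(\left(24270 + L{\left(\frac{58}{90} \right)}\right) + 27336\right) \left(-36082 + 8834\right) = \left(\left(24270 + 0\right) + 27336\right) \left(-36082 + 8834\right) = \left(24270 + 27336\right) \left(-27248\right) = 51606 \left(-27248\right) = -1406160288$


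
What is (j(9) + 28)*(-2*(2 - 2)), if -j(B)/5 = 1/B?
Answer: 0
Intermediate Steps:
j(B) = -5/B
(j(9) + 28)*(-2*(2 - 2)) = (-5/9 + 28)*(-2*(2 - 2)) = (-5*⅑ + 28)*(-2*0) = (-5/9 + 28)*0 = (247/9)*0 = 0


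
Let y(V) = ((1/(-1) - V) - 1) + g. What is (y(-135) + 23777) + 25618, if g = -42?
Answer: 49486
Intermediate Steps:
y(V) = -44 - V (y(V) = ((1/(-1) - V) - 1) - 42 = ((-1 - V) - 1) - 42 = (-2 - V) - 42 = -44 - V)
(y(-135) + 23777) + 25618 = ((-44 - 1*(-135)) + 23777) + 25618 = ((-44 + 135) + 23777) + 25618 = (91 + 23777) + 25618 = 23868 + 25618 = 49486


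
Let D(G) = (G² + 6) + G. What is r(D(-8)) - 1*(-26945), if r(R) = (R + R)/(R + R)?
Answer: 26946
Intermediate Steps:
D(G) = 6 + G + G² (D(G) = (6 + G²) + G = 6 + G + G²)
r(R) = 1 (r(R) = (2*R)/((2*R)) = (2*R)*(1/(2*R)) = 1)
r(D(-8)) - 1*(-26945) = 1 - 1*(-26945) = 1 + 26945 = 26946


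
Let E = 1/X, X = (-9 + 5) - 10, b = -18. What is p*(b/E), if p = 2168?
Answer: 546336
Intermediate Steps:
X = -14 (X = -4 - 10 = -14)
E = -1/14 (E = 1/(-14) = -1/14 ≈ -0.071429)
p*(b/E) = 2168*(-18/(-1/14)) = 2168*(-18*(-14)) = 2168*252 = 546336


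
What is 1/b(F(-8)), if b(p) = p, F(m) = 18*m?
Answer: -1/144 ≈ -0.0069444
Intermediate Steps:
1/b(F(-8)) = 1/(18*(-8)) = 1/(-144) = -1/144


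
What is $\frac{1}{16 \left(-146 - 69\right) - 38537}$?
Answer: $- \frac{1}{41977} \approx -2.3823 \cdot 10^{-5}$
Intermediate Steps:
$\frac{1}{16 \left(-146 - 69\right) - 38537} = \frac{1}{16 \left(-215\right) - 38537} = \frac{1}{-3440 - 38537} = \frac{1}{-41977} = - \frac{1}{41977}$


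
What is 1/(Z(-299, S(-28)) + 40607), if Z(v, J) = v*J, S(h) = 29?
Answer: 1/31936 ≈ 3.1313e-5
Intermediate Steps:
Z(v, J) = J*v
1/(Z(-299, S(-28)) + 40607) = 1/(29*(-299) + 40607) = 1/(-8671 + 40607) = 1/31936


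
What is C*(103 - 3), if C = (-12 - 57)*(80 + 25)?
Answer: -724500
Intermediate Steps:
C = -7245 (C = -69*105 = -7245)
C*(103 - 3) = -7245*(103 - 3) = -7245*100 = -724500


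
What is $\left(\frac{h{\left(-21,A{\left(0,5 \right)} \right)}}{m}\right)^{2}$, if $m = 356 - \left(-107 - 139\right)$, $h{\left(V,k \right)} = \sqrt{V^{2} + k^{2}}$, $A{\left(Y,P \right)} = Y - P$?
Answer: $\frac{233}{181202} \approx 0.0012859$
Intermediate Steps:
$m = 602$ ($m = 356 - \left(-107 - 139\right) = 356 - -246 = 356 + 246 = 602$)
$\left(\frac{h{\left(-21,A{\left(0,5 \right)} \right)}}{m}\right)^{2} = \left(\frac{\sqrt{\left(-21\right)^{2} + \left(0 - 5\right)^{2}}}{602}\right)^{2} = \left(\sqrt{441 + \left(0 - 5\right)^{2}} \cdot \frac{1}{602}\right)^{2} = \left(\sqrt{441 + \left(-5\right)^{2}} \cdot \frac{1}{602}\right)^{2} = \left(\sqrt{441 + 25} \cdot \frac{1}{602}\right)^{2} = \left(\sqrt{466} \cdot \frac{1}{602}\right)^{2} = \left(\frac{\sqrt{466}}{602}\right)^{2} = \frac{233}{181202}$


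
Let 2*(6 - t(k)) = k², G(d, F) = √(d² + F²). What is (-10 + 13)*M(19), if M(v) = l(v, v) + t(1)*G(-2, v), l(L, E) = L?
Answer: 57 + 33*√365/2 ≈ 372.23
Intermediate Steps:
G(d, F) = √(F² + d²)
t(k) = 6 - k²/2
M(v) = v + 11*√(4 + v²)/2 (M(v) = v + (6 - ½*1²)*√(v² + (-2)²) = v + (6 - ½*1)*√(v² + 4) = v + (6 - ½)*√(4 + v²) = v + 11*√(4 + v²)/2)
(-10 + 13)*M(19) = (-10 + 13)*(19 + 11*√(4 + 19²)/2) = 3*(19 + 11*√(4 + 361)/2) = 3*(19 + 11*√365/2) = 57 + 33*√365/2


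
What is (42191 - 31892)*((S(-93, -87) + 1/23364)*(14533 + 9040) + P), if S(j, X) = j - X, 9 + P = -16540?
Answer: -1151985187085/708 ≈ -1.6271e+9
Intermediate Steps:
P = -16549 (P = -9 - 16540 = -16549)
(42191 - 31892)*((S(-93, -87) + 1/23364)*(14533 + 9040) + P) = (42191 - 31892)*(((-93 - 1*(-87)) + 1/23364)*(14533 + 9040) - 16549) = 10299*(((-93 + 87) + 1/23364)*23573 - 16549) = 10299*((-6 + 1/23364)*23573 - 16549) = 10299*(-140183/23364*23573 - 16549) = 10299*(-300412169/2124 - 16549) = 10299*(-335562245/2124) = -1151985187085/708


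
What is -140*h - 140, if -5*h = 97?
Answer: 2576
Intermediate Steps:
h = -97/5 (h = -1/5*97 = -97/5 ≈ -19.400)
-140*h - 140 = -140*(-97/5) - 140 = 2716 - 140 = 2576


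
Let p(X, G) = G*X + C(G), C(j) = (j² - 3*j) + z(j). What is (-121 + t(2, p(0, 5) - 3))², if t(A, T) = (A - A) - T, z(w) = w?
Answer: 17689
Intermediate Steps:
C(j) = j² - 2*j (C(j) = (j² - 3*j) + j = j² - 2*j)
p(X, G) = G*X + G*(-2 + G)
t(A, T) = -T (t(A, T) = 0 - T = -T)
(-121 + t(2, p(0, 5) - 3))² = (-121 - (5*(-2 + 5 + 0) - 3))² = (-121 - (5*3 - 3))² = (-121 - (15 - 3))² = (-121 - 1*12)² = (-121 - 12)² = (-133)² = 17689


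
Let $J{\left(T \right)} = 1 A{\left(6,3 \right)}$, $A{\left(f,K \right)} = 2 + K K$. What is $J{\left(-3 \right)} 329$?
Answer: $3619$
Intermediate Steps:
$A{\left(f,K \right)} = 2 + K^{2}$
$J{\left(T \right)} = 11$ ($J{\left(T \right)} = 1 \left(2 + 3^{2}\right) = 1 \left(2 + 9\right) = 1 \cdot 11 = 11$)
$J{\left(-3 \right)} 329 = 11 \cdot 329 = 3619$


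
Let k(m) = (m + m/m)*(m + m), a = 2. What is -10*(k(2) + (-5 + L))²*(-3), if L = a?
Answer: 2430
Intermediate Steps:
L = 2
k(m) = 2*m*(1 + m) (k(m) = (m + 1)*(2*m) = (1 + m)*(2*m) = 2*m*(1 + m))
-10*(k(2) + (-5 + L))²*(-3) = -10*(2*2*(1 + 2) + (-5 + 2))²*(-3) = -10*(2*2*3 - 3)²*(-3) = -10*(12 - 3)²*(-3) = -10*9²*(-3) = -10*81*(-3) = -810*(-3) = 2430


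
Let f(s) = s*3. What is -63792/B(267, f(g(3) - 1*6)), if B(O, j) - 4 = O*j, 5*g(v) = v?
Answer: 318960/21607 ≈ 14.762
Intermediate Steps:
g(v) = v/5
f(s) = 3*s
B(O, j) = 4 + O*j
-63792/B(267, f(g(3) - 1*6)) = -63792/(4 + 267*(3*((⅕)*3 - 1*6))) = -63792/(4 + 267*(3*(⅗ - 6))) = -63792/(4 + 267*(3*(-27/5))) = -63792/(4 + 267*(-81/5)) = -63792/(4 - 21627/5) = -63792/(-21607/5) = -63792*(-5/21607) = 318960/21607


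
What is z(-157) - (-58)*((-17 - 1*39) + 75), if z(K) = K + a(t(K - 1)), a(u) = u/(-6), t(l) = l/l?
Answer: 5669/6 ≈ 944.83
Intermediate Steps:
t(l) = 1
a(u) = -u/6 (a(u) = u*(-1/6) = -u/6)
z(K) = -1/6 + K (z(K) = K - 1/6*1 = K - 1/6 = -1/6 + K)
z(-157) - (-58)*((-17 - 1*39) + 75) = (-1/6 - 157) - (-58)*((-17 - 1*39) + 75) = -943/6 - (-58)*((-17 - 39) + 75) = -943/6 - (-58)*(-56 + 75) = -943/6 - (-58)*19 = -943/6 - 1*(-1102) = -943/6 + 1102 = 5669/6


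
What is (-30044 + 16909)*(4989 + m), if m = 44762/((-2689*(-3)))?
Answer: -529222613375/8067 ≈ -6.5603e+7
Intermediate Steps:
m = 44762/8067 ≈ 5.5488
(-30044 + 16909)*(4989 + m) = (-30044 + 16909)*(4989 + 44762/8067) = -13135*40291025/8067 = -529222613375/8067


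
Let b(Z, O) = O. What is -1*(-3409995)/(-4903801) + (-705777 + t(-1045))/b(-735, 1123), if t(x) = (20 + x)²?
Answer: 1687236542863/5506968523 ≈ 306.38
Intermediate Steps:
-1*(-3409995)/(-4903801) + (-705777 + t(-1045))/b(-735, 1123) = -1*(-3409995)/(-4903801) + (-705777 + (20 - 1045)²)/1123 = 3409995*(-1/4903801) + (-705777 + (-1025)²)*(1/1123) = -3409995/4903801 + (-705777 + 1050625)*(1/1123) = -3409995/4903801 + 344848*(1/1123) = -3409995/4903801 + 344848/1123 = 1687236542863/5506968523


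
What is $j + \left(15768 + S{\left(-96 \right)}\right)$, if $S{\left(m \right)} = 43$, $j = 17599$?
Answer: $33410$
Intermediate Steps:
$j + \left(15768 + S{\left(-96 \right)}\right) = 17599 + \left(15768 + 43\right) = 17599 + 15811 = 33410$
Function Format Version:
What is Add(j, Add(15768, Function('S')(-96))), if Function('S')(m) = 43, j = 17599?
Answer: 33410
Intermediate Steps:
Add(j, Add(15768, Function('S')(-96))) = Add(17599, Add(15768, 43)) = Add(17599, 15811) = 33410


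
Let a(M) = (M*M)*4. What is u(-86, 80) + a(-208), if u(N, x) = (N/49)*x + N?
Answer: 8468650/49 ≈ 1.7283e+5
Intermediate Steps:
a(M) = 4*M² (a(M) = M²*4 = 4*M²)
u(N, x) = N + N*x/49 (u(N, x) = (N/49)*x + N = N*x/49 + N = N + N*x/49)
u(-86, 80) + a(-208) = (1/49)*(-86)*(49 + 80) + 4*(-208)² = (1/49)*(-86)*129 + 4*43264 = -11094/49 + 173056 = 8468650/49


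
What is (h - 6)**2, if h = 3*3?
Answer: 9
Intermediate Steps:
h = 9
(h - 6)**2 = (9 - 6)**2 = 3**2 = 9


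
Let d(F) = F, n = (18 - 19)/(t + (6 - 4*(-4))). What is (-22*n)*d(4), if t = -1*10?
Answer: 22/3 ≈ 7.3333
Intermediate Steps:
t = -10
n = -1/12 (n = (18 - 19)/(-10 + (6 - 4*(-4))) = -1/(-10 + (6 + 16)) = -1/(-10 + 22) = -1/12 ≈ -0.083333)
(-22*n)*d(4) = -22*(-1/12)*4 = (11/6)*4 = 22/3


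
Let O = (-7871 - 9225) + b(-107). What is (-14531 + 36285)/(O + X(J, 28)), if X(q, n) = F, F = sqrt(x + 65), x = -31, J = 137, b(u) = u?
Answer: -374234062/295943175 - 21754*sqrt(34)/295943175 ≈ -1.2650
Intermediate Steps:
O = -17203 (O = (-7871 - 9225) - 107 = -17096 - 107 = -17203)
F = sqrt(34) (F = sqrt(-31 + 65) = sqrt(34) ≈ 5.8309)
X(q, n) = sqrt(34)
(-14531 + 36285)/(O + X(J, 28)) = (-14531 + 36285)/(-17203 + sqrt(34)) = 21754/(-17203 + sqrt(34))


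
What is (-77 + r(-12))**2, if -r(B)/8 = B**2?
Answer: 1510441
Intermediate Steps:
r(B) = -8*B**2
(-77 + r(-12))**2 = (-77 - 8*(-12)**2)**2 = (-77 - 8*144)**2 = (-77 - 1152)**2 = (-1229)**2 = 1510441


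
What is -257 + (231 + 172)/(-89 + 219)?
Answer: -2539/10 ≈ -253.90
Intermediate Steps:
-257 + (231 + 172)/(-89 + 219) = -257 + 403/130 = -257 + 403*(1/130) = -257 + 31/10 = -2539/10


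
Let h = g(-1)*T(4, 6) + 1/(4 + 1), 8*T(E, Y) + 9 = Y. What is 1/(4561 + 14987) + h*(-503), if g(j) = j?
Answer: -56537693/195480 ≈ -289.23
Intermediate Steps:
T(E, Y) = -9/8 + Y/8
h = 23/40 (h = -(-9/8 + (⅛)*6) + 1/(4 + 1) = -(-9/8 + ¾) + 1/5 = -1*(-3/8) + ⅕ = 3/8 + ⅕ = 23/40 ≈ 0.57500)
1/(4561 + 14987) + h*(-503) = 1/(4561 + 14987) + (23/40)*(-503) = 1/19548 - 11569/40 = -56537693/195480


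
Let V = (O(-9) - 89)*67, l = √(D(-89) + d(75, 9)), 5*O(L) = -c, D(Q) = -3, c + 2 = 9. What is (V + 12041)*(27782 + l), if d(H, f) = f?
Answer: 831265222/5 + 29921*√6/5 ≈ 1.6627e+8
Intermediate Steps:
c = 7 (c = -2 + 9 = 7)
O(L) = -7/5 (O(L) = (-1*7)/5 = (⅕)*(-7) = -7/5)
l = √6 (l = √(-3 + 9) = √6 ≈ 2.4495)
V = -30284/5 (V = (-7/5 - 89)*67 = -452/5*67 = -30284/5 ≈ -6056.8)
(V + 12041)*(27782 + l) = (-30284/5 + 12041)*(27782 + √6) = 29921*(27782 + √6)/5 = 831265222/5 + 29921*√6/5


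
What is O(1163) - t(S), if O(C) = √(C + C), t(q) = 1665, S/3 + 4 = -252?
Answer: -1665 + √2326 ≈ -1616.8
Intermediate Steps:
S = -768 (S = -12 + 3*(-252) = -12 - 756 = -768)
O(C) = √2*√C (O(C) = √(2*C) = √2*√C)
O(1163) - t(S) = √2*√1163 - 1*1665 = √2326 - 1665 = -1665 + √2326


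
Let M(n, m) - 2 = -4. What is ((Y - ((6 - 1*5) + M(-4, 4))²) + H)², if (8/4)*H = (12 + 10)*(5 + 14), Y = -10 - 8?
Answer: 36100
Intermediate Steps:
M(n, m) = -2 (M(n, m) = 2 - 4 = -2)
Y = -18
H = 209 (H = ((12 + 10)*(5 + 14))/2 = (22*19)/2 = (½)*418 = 209)
((Y - ((6 - 1*5) + M(-4, 4))²) + H)² = ((-18 - ((6 - 1*5) - 2)²) + 209)² = ((-18 - ((6 - 5) - 2)²) + 209)² = ((-18 - (1 - 2)²) + 209)² = ((-18 - 1*(-1)²) + 209)² = ((-18 - 1*1) + 209)² = ((-18 - 1) + 209)² = (-19 + 209)² = 190² = 36100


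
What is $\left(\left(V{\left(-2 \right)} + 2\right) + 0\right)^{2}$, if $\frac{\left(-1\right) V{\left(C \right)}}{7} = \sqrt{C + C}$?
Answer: $-192 - 56 i \approx -192.0 - 56.0 i$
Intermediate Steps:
$V{\left(C \right)} = - 7 \sqrt{2} \sqrt{C}$ ($V{\left(C \right)} = - 7 \sqrt{C + C} = - 7 \sqrt{2 C} = - 7 \sqrt{2} \sqrt{C}$)
$\left(\left(V{\left(-2 \right)} + 2\right) + 0\right)^{2} = \left(\left(- 7 \sqrt{2} \sqrt{-2} + 2\right) + 0\right)^{2} = \left(\left(- 7 \sqrt{2} i \sqrt{2} + 2\right) + 0\right)^{2} = \left(\left(- 14 i + 2\right) + 0\right)^{2} = \left(\left(2 - 14 i\right) + 0\right)^{2} = \left(2 - 14 i\right)^{2}$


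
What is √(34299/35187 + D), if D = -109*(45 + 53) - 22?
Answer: I*√1075536303/317 ≈ 103.46*I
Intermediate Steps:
D = -10704 (D = -109*98 - 22 = -10682 - 22 = -10704)
√(34299/35187 + D) = √(34299/35187 - 10704) = √(34299*(1/35187) - 10704) = √(309/317 - 10704) = √(-3392859/317) = I*√1075536303/317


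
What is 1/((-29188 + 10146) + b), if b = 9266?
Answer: -1/9776 ≈ -0.00010229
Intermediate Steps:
1/((-29188 + 10146) + b) = 1/((-29188 + 10146) + 9266) = 1/(-19042 + 9266) = 1/(-9776) = -1/9776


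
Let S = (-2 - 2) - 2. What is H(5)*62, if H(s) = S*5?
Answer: -1860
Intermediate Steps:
S = -6 (S = -4 - 2 = -6)
H(s) = -30 (H(s) = -6*5 = -30)
H(5)*62 = -30*62 = -1860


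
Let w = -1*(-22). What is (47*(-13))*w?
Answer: -13442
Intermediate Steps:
w = 22
(47*(-13))*w = (47*(-13))*22 = -611*22 = -13442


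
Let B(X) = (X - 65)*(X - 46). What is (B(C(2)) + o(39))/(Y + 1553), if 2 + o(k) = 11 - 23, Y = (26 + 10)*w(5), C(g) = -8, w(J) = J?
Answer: 3928/1733 ≈ 2.2666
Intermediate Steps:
Y = 180 (Y = (26 + 10)*5 = 36*5 = 180)
o(k) = -14 (o(k) = -2 + (11 - 23) = -2 - 12 = -14)
B(X) = (-65 + X)*(-46 + X)
(B(C(2)) + o(39))/(Y + 1553) = ((2990 + (-8)² - 111*(-8)) - 14)/(180 + 1553) = ((2990 + 64 + 888) - 14)/1733 = (3942 - 14)*(1/1733) = 3928*(1/1733) = 3928/1733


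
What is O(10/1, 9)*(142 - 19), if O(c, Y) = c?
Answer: 1230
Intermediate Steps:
O(10/1, 9)*(142 - 19) = (10/1)*(142 - 19) = (10*1)*123 = 10*123 = 1230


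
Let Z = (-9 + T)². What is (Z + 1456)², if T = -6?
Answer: 2825761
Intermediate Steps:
Z = 225 (Z = (-9 - 6)² = (-15)² = 225)
(Z + 1456)² = (225 + 1456)² = 1681² = 2825761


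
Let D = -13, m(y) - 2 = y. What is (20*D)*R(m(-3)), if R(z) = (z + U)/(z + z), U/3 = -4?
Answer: -1690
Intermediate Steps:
U = -12 (U = 3*(-4) = -12)
m(y) = 2 + y
R(z) = (-12 + z)/(2*z) (R(z) = (z - 12)/(z + z) = (-12 + z)/((2*z)) = (-12 + z)*(1/(2*z)) = (-12 + z)/(2*z))
(20*D)*R(m(-3)) = (20*(-13))*((-12 + (2 - 3))/(2*(2 - 3))) = -130*(-12 - 1)/(-1) = -130*(-1)*(-13) = -260*13/2 = -1690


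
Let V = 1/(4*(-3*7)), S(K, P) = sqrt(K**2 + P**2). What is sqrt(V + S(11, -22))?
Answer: sqrt(-21 + 19404*sqrt(5))/42 ≈ 4.9583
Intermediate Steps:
V = -1/84 (V = 1/(4*(-21)) = 1/(-84) = -1/84 ≈ -0.011905)
sqrt(V + S(11, -22)) = sqrt(-1/84 + sqrt(11**2 + (-22)**2)) = sqrt(-1/84 + sqrt(121 + 484)) = sqrt(-1/84 + sqrt(605)) = sqrt(-1/84 + 11*sqrt(5))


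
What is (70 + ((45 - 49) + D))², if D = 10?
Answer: 5776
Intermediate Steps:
(70 + ((45 - 49) + D))² = (70 + ((45 - 49) + 10))² = (70 + (-4 + 10))² = (70 + 6)² = 76² = 5776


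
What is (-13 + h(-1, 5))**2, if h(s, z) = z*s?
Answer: 324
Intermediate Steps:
h(s, z) = s*z
(-13 + h(-1, 5))**2 = (-13 - 1*5)**2 = (-13 - 5)**2 = (-18)**2 = 324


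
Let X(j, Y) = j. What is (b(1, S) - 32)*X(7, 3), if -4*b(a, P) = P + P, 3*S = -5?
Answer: -1309/6 ≈ -218.17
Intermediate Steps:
S = -5/3 (S = (⅓)*(-5) = -5/3 ≈ -1.6667)
b(a, P) = -P/2 (b(a, P) = -(P + P)/4 = -P/2)
(b(1, S) - 32)*X(7, 3) = (-½*(-5/3) - 32)*7 = (⅚ - 32)*7 = -187/6*7 = -1309/6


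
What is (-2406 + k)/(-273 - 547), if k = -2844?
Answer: 525/82 ≈ 6.4024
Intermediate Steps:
(-2406 + k)/(-273 - 547) = (-2406 - 2844)/(-273 - 547) = -5250/(-820) = -5250*(-1/820) = 525/82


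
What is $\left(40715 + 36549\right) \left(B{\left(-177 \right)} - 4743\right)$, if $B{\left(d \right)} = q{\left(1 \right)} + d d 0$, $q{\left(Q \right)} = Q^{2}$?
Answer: $-366385888$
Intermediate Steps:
$B{\left(d \right)} = 1$ ($B{\left(d \right)} = 1^{2} + d d 0 = 1 + d^{2} \cdot 0 = 1 + 0 = 1$)
$\left(40715 + 36549\right) \left(B{\left(-177 \right)} - 4743\right) = \left(40715 + 36549\right) \left(1 - 4743\right) = 77264 \left(-4742\right) = -366385888$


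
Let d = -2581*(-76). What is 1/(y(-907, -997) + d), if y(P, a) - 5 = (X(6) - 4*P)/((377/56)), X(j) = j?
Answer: 377/74156201 ≈ 5.0839e-6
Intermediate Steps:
y(P, a) = 2221/377 - 224*P/377 (y(P, a) = 5 + (6 - 4*P)/((377/56)) = 5 + (6 - 4*P)/((377*(1/56))) = 5 + (6 - 4*P)/(377/56) = 5 + (6 - 4*P)*(56/377) = 5 + (336/377 - 224*P/377) = 2221/377 - 224*P/377)
d = 196156
1/(y(-907, -997) + d) = 1/((2221/377 - 224/377*(-907)) + 196156) = 1/((2221/377 + 203168/377) + 196156) = 1/(205389/377 + 196156) = 1/(74156201/377) = 377/74156201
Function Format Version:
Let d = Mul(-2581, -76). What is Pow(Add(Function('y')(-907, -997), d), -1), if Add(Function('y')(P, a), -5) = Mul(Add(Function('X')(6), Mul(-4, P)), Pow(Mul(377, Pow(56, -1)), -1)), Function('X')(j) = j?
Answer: Rational(377, 74156201) ≈ 5.0839e-6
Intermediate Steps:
Function('y')(P, a) = Add(Rational(2221, 377), Mul(Rational(-224, 377), P)) (Function('y')(P, a) = Add(5, Mul(Add(6, Mul(-4, P)), Pow(Mul(377, Pow(56, -1)), -1))) = Add(5, Mul(Add(6, Mul(-4, P)), Pow(Mul(377, Rational(1, 56)), -1))) = Add(5, Mul(Add(6, Mul(-4, P)), Pow(Rational(377, 56), -1))) = Add(5, Mul(Add(6, Mul(-4, P)), Rational(56, 377))) = Add(5, Add(Rational(336, 377), Mul(Rational(-224, 377), P))) = Add(Rational(2221, 377), Mul(Rational(-224, 377), P)))
d = 196156
Pow(Add(Function('y')(-907, -997), d), -1) = Pow(Add(Add(Rational(2221, 377), Mul(Rational(-224, 377), -907)), 196156), -1) = Pow(Add(Add(Rational(2221, 377), Rational(203168, 377)), 196156), -1) = Pow(Add(Rational(205389, 377), 196156), -1) = Pow(Rational(74156201, 377), -1) = Rational(377, 74156201)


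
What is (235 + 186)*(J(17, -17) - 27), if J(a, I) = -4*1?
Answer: -13051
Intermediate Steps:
J(a, I) = -4
(235 + 186)*(J(17, -17) - 27) = (235 + 186)*(-4 - 27) = 421*(-31) = -13051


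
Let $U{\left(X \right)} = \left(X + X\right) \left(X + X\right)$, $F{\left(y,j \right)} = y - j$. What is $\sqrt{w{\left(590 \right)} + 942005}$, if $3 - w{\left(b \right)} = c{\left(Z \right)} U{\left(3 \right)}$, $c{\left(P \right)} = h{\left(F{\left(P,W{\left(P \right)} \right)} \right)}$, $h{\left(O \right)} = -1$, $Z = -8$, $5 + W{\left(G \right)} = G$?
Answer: $2 \sqrt{235511} \approx 970.59$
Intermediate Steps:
$W{\left(G \right)} = -5 + G$
$U{\left(X \right)} = 4 X^{2}$ ($U{\left(X \right)} = 2 X 2 X = 4 X^{2}$)
$c{\left(P \right)} = -1$
$w{\left(b \right)} = 39$ ($w{\left(b \right)} = 3 - - 4 \cdot 3^{2} = 3 - - 4 \cdot 9 = 3 - \left(-1\right) 36 = 3 - -36 = 3 + 36 = 39$)
$\sqrt{w{\left(590 \right)} + 942005} = \sqrt{39 + 942005} = \sqrt{942044} = 2 \sqrt{235511}$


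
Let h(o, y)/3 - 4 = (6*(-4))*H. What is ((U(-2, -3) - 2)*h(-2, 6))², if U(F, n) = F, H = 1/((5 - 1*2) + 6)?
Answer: 256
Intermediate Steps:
H = ⅑ (H = 1/((5 - 2) + 6) = 1/(3 + 6) = 1/9 = ⅑ ≈ 0.11111)
h(o, y) = 4 (h(o, y) = 12 + 3*((6*(-4))*(⅑)) = 12 + 3*(-24*⅑) = 12 + 3*(-8/3) = 12 - 8 = 4)
((U(-2, -3) - 2)*h(-2, 6))² = ((-2 - 2)*4)² = (-4*4)² = (-16)² = 256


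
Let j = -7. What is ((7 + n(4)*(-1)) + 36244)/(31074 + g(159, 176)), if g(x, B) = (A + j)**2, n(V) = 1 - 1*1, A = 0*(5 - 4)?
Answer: 36251/31123 ≈ 1.1648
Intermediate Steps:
A = 0 (A = 0*1 = 0)
n(V) = 0 (n(V) = 1 - 1 = 0)
g(x, B) = 49 (g(x, B) = (0 - 7)**2 = (-7)**2 = 49)
((7 + n(4)*(-1)) + 36244)/(31074 + g(159, 176)) = ((7 + 0*(-1)) + 36244)/(31074 + 49) = ((7 + 0) + 36244)/31123 = (7 + 36244)*(1/31123) = 36251*(1/31123) = 36251/31123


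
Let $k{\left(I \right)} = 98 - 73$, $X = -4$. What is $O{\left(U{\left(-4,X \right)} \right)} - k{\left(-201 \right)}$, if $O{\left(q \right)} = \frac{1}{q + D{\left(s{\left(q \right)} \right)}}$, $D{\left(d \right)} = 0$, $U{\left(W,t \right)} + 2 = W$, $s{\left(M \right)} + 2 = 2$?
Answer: $- \frac{151}{6} \approx -25.167$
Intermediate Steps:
$s{\left(M \right)} = 0$ ($s{\left(M \right)} = -2 + 2 = 0$)
$U{\left(W,t \right)} = -2 + W$
$O{\left(q \right)} = \frac{1}{q}$ ($O{\left(q \right)} = \frac{1}{q + 0} = \frac{1}{q}$)
$k{\left(I \right)} = 25$ ($k{\left(I \right)} = 98 - 73 = 25$)
$O{\left(U{\left(-4,X \right)} \right)} - k{\left(-201 \right)} = \frac{1}{-2 - 4} - 25 = \frac{1}{-6} - 25 = - \frac{1}{6} - 25 = - \frac{151}{6}$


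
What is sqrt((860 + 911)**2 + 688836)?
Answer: sqrt(3825277) ≈ 1955.8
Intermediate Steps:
sqrt((860 + 911)**2 + 688836) = sqrt(1771**2 + 688836) = sqrt(3136441 + 688836) = sqrt(3825277)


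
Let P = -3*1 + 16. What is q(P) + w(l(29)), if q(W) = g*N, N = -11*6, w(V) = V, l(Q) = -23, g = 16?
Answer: -1079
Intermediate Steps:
N = -66
P = 13 (P = -3 + 16 = 13)
q(W) = -1056 (q(W) = 16*(-66) = -1056)
q(P) + w(l(29)) = -1056 - 23 = -1079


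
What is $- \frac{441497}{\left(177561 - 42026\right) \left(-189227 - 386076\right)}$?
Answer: $\frac{441497}{77973692105} \approx 5.6621 \cdot 10^{-6}$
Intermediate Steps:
$- \frac{441497}{\left(177561 - 42026\right) \left(-189227 - 386076\right)} = - \frac{441497}{135535 \left(-575303\right)} = - \frac{441497}{-77973692105} = \left(-441497\right) \left(- \frac{1}{77973692105}\right) = \frac{441497}{77973692105}$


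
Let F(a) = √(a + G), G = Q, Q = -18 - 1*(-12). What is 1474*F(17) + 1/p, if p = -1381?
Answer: -1/1381 + 1474*√11 ≈ 4888.7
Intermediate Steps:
Q = -6 (Q = -18 + 12 = -6)
G = -6
F(a) = √(-6 + a) (F(a) = √(a - 6) = √(-6 + a))
1474*F(17) + 1/p = 1474*√(-6 + 17) + 1/(-1381) = 1474*√11 - 1/1381 = -1/1381 + 1474*√11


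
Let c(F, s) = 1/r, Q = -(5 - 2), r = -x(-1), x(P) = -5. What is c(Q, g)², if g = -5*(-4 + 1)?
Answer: 1/25 ≈ 0.040000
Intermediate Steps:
g = 15 (g = -5*(-3) = 15)
r = 5 (r = -1*(-5) = 5)
Q = -3 (Q = -1*3 = -3)
c(F, s) = ⅕ (c(F, s) = 1/5 = ⅕)
c(Q, g)² = (⅕)² = 1/25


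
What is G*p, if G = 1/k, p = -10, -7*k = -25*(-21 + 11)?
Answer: 7/25 ≈ 0.28000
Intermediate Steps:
k = -250/7 (k = -(-25)*(-21 + 11)/7 = -(-25)*(-10)/7 = -⅐*250 = -250/7 ≈ -35.714)
G = -7/250 (G = 1/(-250/7) = -7/250 ≈ -0.028000)
G*p = -7/250*(-10) = 7/25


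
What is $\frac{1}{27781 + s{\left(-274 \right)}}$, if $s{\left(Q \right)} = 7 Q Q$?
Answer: $\frac{1}{553313} \approx 1.8073 \cdot 10^{-6}$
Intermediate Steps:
$s{\left(Q \right)} = 7 Q^{2}$
$\frac{1}{27781 + s{\left(-274 \right)}} = \frac{1}{27781 + 7 \left(-274\right)^{2}} = \frac{1}{27781 + 7 \cdot 75076} = \frac{1}{27781 + 525532} = \frac{1}{553313}$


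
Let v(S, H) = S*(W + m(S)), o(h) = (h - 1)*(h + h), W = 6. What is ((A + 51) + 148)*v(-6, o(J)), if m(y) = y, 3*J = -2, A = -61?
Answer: 0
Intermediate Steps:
J = -⅔ (J = (⅓)*(-2) = -⅔ ≈ -0.66667)
o(h) = 2*h*(-1 + h) (o(h) = (-1 + h)*(2*h) = 2*h*(-1 + h))
v(S, H) = S*(6 + S)
((A + 51) + 148)*v(-6, o(J)) = ((-61 + 51) + 148)*(-6*(6 - 6)) = (-10 + 148)*(-6*0) = 138*0 = 0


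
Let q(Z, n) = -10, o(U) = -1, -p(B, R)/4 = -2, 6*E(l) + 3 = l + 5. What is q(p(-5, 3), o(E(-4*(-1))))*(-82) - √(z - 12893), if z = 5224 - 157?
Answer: 820 - I*√7826 ≈ 820.0 - 88.465*I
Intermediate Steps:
E(l) = ⅓ + l/6 (E(l) = -½ + (l + 5)/6 = -½ + (5 + l)/6 = -½ + (⅚ + l/6) = ⅓ + l/6)
p(B, R) = 8 (p(B, R) = -4*(-2) = 8)
z = 5067
q(p(-5, 3), o(E(-4*(-1))))*(-82) - √(z - 12893) = -10*(-82) - √(5067 - 12893) = 820 - √(-7826) = 820 - I*√7826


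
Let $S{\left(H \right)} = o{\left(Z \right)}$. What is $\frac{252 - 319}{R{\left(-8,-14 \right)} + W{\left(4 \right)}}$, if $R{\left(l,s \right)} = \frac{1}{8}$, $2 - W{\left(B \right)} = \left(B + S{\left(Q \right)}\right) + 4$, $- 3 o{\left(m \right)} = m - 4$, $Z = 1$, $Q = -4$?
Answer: $\frac{536}{55} \approx 9.7455$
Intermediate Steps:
$o{\left(m \right)} = \frac{4}{3} - \frac{m}{3}$ ($o{\left(m \right)} = - \frac{m - 4}{3} = - \frac{-4 + m}{3} = \frac{4}{3} - \frac{m}{3}$)
$S{\left(H \right)} = 1$ ($S{\left(H \right)} = \frac{4}{3} - \frac{1}{3} = 1$)
$W{\left(B \right)} = -3 - B$ ($W{\left(B \right)} = 2 - \left(\left(B + 1\right) + 4\right) = 2 - \left(\left(1 + B\right) + 4\right) = 2 - \left(5 + B\right) = -3 - B$)
$R{\left(l,s \right)} = \frac{1}{8}$
$\frac{252 - 319}{R{\left(-8,-14 \right)} + W{\left(4 \right)}} = \frac{252 - 319}{\frac{1}{8} - 7} = - \frac{67}{\frac{1}{8} - 7} = - \frac{67}{- \frac{55}{8}} = \left(-67\right) \left(- \frac{8}{55}\right) = \frac{536}{55}$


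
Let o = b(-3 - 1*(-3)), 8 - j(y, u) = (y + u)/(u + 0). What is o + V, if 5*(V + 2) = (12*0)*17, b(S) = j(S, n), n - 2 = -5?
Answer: 5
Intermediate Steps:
n = -3 (n = 2 - 5 = -3)
j(y, u) = 8 - (u + y)/u (j(y, u) = 8 - (y + u)/(u + 0) = 8 - (u + y)/u)
b(S) = 7 + S/3 (b(S) = 7 - 1*S/(-3) = 7 - 1*S*(-⅓) = 7 + S/3)
o = 7 (o = 7 + (-3 - 1*(-3))/3 = 7 + (-3 + 3)/3 = 7 + (⅓)*0 = 7 + 0 = 7)
V = -2 (V = -2 + ((12*0)*17)/5 = -2 + (0*17)/5 = -2 + (⅕)*0 = -2 + 0 = -2)
o + V = 7 - 2 = 5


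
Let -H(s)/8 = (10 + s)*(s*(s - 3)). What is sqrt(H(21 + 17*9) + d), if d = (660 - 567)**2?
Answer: 3*I*sqrt(4865471) ≈ 6617.3*I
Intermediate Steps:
H(s) = -8*s*(-3 + s)*(10 + s) (H(s) = -8*(10 + s)*s*(s - 3) = -8*(10 + s)*s*(-3 + s) = -8*s*(-3 + s)*(10 + s))
d = 8649 (d = 93**2 = 8649)
sqrt(H(21 + 17*9) + d) = sqrt(8*(21 + 17*9)*(30 - (21 + 17*9)**2 - 7*(21 + 17*9)) + 8649) = sqrt(8*(21 + 153)*(30 - (21 + 153)**2 - 7*(21 + 153)) + 8649) = sqrt(8*174*(30 - 1*174**2 - 7*174) + 8649) = sqrt(8*174*(30 - 1*30276 - 1218) + 8649) = sqrt(8*174*(30 - 30276 - 1218) + 8649) = sqrt(8*174*(-31464) + 8649) = sqrt(-43797888 + 8649) = sqrt(-43789239) = 3*I*sqrt(4865471)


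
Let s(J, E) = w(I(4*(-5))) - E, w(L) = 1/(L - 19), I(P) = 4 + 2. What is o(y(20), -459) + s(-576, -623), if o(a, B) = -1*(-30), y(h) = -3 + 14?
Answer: 8488/13 ≈ 652.92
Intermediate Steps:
I(P) = 6
w(L) = 1/(-19 + L)
s(J, E) = -1/13 - E (s(J, E) = 1/(-19 + 6) - E = 1/(-13) - E = -1/13 - E)
y(h) = 11
o(a, B) = 30
o(y(20), -459) + s(-576, -623) = 30 + (-1/13 - 1*(-623)) = 30 + (-1/13 + 623) = 30 + 8098/13 = 8488/13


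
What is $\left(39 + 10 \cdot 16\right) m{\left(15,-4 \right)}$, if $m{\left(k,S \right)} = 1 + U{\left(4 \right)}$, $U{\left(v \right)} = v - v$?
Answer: $199$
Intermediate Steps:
$U{\left(v \right)} = 0$
$m{\left(k,S \right)} = 1$ ($m{\left(k,S \right)} = 1 + 0 = 1$)
$\left(39 + 10 \cdot 16\right) m{\left(15,-4 \right)} = \left(39 + 10 \cdot 16\right) 1 = \left(39 + 160\right) 1 = 199 \cdot 1 = 199$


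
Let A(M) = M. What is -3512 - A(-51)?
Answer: -3461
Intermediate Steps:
-3512 - A(-51) = -3512 - 1*(-51) = -3512 + 51 = -3461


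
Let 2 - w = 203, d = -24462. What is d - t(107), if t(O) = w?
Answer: -24261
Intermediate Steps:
w = -201 (w = 2 - 1*203 = 2 - 203 = -201)
t(O) = -201
d - t(107) = -24462 - 1*(-201) = -24462 + 201 = -24261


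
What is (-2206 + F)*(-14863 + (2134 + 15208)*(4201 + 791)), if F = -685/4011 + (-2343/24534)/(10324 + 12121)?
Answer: -15621228599330739388189/81804438590 ≈ -1.9096e+11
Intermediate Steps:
F = -13970939049/81804438590 (F = -685*1/4011 - 2343*1/24534/22445 = -685/4011 - 781/8178*1/22445 = -685/4011 - 781/183555210 = -13970939049/81804438590 ≈ -0.17078)
(-2206 + F)*(-14863 + (2134 + 15208)*(4201 + 791)) = (-2206 - 13970939049/81804438590)*(-14863 + (2134 + 15208)*(4201 + 791)) = -180474562468589*(-14863 + 17342*4992)/81804438590 = -180474562468589*(-14863 + 86571264)/81804438590 = -180474562468589/81804438590*86556401 = -15621228599330739388189/81804438590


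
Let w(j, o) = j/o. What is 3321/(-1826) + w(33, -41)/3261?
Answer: -148027093/81379342 ≈ -1.8190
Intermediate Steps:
3321/(-1826) + w(33, -41)/3261 = 3321/(-1826) + (33/(-41))/3261 = 3321*(-1/1826) + (33*(-1/41))*(1/3261) = -3321/1826 - 33/41*1/3261 = -3321/1826 - 11/44567 = -148027093/81379342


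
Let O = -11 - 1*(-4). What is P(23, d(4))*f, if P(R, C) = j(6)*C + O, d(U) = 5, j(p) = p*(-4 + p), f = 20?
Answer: 1060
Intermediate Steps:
O = -7 (O = -11 + 4 = -7)
P(R, C) = -7 + 12*C (P(R, C) = (6*(-4 + 6))*C - 7 = (6*2)*C - 7 = 12*C - 7 = -7 + 12*C)
P(23, d(4))*f = (-7 + 12*5)*20 = (-7 + 60)*20 = 53*20 = 1060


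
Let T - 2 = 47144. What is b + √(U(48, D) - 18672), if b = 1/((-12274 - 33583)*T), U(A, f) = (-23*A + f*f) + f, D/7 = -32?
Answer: -1/2161974122 + 4*√1886 ≈ 173.71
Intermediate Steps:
D = -224 (D = 7*(-32) = -224)
T = 47146 (T = 2 + 47144 = 47146)
U(A, f) = f + f² - 23*A (U(A, f) = (-23*A + f²) + f = (f² - 23*A) + f = f + f² - 23*A)
b = -1/2161974122 (b = 1/(-12274 - 33583*47146) = (1/47146)/(-45857) = -1/45857*1/47146 = -1/2161974122 ≈ -4.6254e-10)
b + √(U(48, D) - 18672) = -1/2161974122 + √((-224 + (-224)² - 23*48) - 18672) = -1/2161974122 + √((-224 + 50176 - 1104) - 18672) = -1/2161974122 + √(48848 - 18672) = -1/2161974122 + √30176 = -1/2161974122 + 4*√1886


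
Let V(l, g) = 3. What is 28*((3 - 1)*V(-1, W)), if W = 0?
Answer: 168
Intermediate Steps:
28*((3 - 1)*V(-1, W)) = 28*((3 - 1)*3) = 28*(2*3) = 28*6 = 168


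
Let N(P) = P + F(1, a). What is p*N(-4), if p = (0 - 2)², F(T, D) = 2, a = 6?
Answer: -8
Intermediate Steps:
p = 4 (p = (-2)² = 4)
N(P) = 2 + P (N(P) = P + 2 = 2 + P)
p*N(-4) = 4*(2 - 4) = 4*(-2) = -8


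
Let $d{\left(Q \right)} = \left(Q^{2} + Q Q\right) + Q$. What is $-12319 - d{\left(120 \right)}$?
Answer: $-41239$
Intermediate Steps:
$d{\left(Q \right)} = Q + 2 Q^{2}$ ($d{\left(Q \right)} = \left(Q^{2} + Q^{2}\right) + Q = 2 Q^{2} + Q = Q + 2 Q^{2}$)
$-12319 - d{\left(120 \right)} = -12319 - 120 \left(1 + 2 \cdot 120\right) = -12319 - 120 \left(1 + 240\right) = -12319 - 120 \cdot 241 = -12319 - 28920 = -41239$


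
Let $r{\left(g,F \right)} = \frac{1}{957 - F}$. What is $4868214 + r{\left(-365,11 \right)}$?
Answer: $\frac{4605330445}{946} \approx 4.8682 \cdot 10^{6}$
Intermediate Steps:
$4868214 + r{\left(-365,11 \right)} = 4868214 - \frac{1}{-957 + 11} = 4868214 - \frac{1}{-946} = 4868214 - - \frac{1}{946} = 4868214 + \frac{1}{946} = \frac{4605330445}{946}$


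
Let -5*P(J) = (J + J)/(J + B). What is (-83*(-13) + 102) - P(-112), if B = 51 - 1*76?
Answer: 809209/685 ≈ 1181.3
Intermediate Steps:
B = -25 (B = 51 - 76 = -25)
P(J) = -2*J/(5*(-25 + J)) (P(J) = -(J + J)/(5*(J - 25)) = -2*J/(5*(-25 + J)))
(-83*(-13) + 102) - P(-112) = (-83*(-13) + 102) - (-2)*(-112)/(-125 + 5*(-112)) = (1079 + 102) - (-2)*(-112)/(-125 - 560) = 1181 - (-2)*(-112)/(-685) = 1181 - (-2)*(-112)*(-1)/685 = 1181 - 1*(-224/685) = 1181 + 224/685 = 809209/685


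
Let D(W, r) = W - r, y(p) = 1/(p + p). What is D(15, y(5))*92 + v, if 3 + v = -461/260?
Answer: 355167/260 ≈ 1366.0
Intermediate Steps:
y(p) = 1/(2*p)
v = -1241/260 (v = -3 - 461/260 = -1241/260 ≈ -4.7731)
D(15, y(5))*92 + v = (15 - 1/(2*5))*92 - 1241/260 = (15 - 1*⅒)*92 - 1241/260 = (15 - ⅒)*92 - 1241/260 = (149/10)*92 - 1241/260 = 6854/5 - 1241/260 = 355167/260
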